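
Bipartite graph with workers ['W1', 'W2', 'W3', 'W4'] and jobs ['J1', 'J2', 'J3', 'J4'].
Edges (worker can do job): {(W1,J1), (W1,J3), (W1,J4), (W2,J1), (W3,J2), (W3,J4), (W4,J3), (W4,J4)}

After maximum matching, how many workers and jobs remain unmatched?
Unmatched: 0 workers, 0 jobs

Maximum matching size: 4
Workers: 4 total, 4 matched, 0 unmatched
Jobs: 4 total, 4 matched, 0 unmatched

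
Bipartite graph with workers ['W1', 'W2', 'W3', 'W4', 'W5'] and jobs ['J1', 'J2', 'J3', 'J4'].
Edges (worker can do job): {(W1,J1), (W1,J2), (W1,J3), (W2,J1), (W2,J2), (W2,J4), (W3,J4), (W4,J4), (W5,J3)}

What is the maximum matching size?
Maximum matching size = 4

Maximum matching: {(W1,J2), (W2,J1), (W3,J4), (W5,J3)}
Size: 4

This assigns 4 workers to 4 distinct jobs.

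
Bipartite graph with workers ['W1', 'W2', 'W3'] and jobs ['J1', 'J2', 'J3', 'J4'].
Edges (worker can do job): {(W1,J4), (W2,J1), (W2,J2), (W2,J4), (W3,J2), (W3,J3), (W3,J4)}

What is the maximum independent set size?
Maximum independent set = 4

By König's theorem:
- Min vertex cover = Max matching = 3
- Max independent set = Total vertices - Min vertex cover
- Max independent set = 7 - 3 = 4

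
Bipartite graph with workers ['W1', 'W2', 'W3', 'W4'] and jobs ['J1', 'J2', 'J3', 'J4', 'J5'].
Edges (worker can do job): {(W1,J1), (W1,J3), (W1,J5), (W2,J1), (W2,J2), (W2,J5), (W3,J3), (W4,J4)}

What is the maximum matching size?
Maximum matching size = 4

Maximum matching: {(W1,J5), (W2,J1), (W3,J3), (W4,J4)}
Size: 4

This assigns 4 workers to 4 distinct jobs.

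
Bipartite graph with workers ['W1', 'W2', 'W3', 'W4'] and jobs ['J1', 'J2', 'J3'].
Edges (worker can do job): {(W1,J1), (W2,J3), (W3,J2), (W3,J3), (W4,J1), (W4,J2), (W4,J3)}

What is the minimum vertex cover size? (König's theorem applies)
Minimum vertex cover size = 3

By König's theorem: in bipartite graphs,
min vertex cover = max matching = 3

Maximum matching has size 3, so minimum vertex cover also has size 3.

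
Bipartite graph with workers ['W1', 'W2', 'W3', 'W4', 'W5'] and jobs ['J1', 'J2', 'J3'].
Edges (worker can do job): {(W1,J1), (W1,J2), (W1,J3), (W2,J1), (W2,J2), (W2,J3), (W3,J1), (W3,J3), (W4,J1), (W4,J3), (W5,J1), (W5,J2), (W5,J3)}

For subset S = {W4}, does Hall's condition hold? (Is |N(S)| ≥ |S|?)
Yes: |N(S)| = 2, |S| = 1

Subset S = {W4}
Neighbors N(S) = {J1, J3}

|N(S)| = 2, |S| = 1
Hall's condition: |N(S)| ≥ |S| is satisfied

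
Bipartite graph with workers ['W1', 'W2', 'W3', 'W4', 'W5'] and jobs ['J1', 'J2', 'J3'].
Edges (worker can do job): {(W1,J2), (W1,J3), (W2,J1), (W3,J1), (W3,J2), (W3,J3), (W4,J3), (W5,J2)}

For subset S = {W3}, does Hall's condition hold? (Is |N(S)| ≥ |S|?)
Yes: |N(S)| = 3, |S| = 1

Subset S = {W3}
Neighbors N(S) = {J1, J2, J3}

|N(S)| = 3, |S| = 1
Hall's condition: |N(S)| ≥ |S| is satisfied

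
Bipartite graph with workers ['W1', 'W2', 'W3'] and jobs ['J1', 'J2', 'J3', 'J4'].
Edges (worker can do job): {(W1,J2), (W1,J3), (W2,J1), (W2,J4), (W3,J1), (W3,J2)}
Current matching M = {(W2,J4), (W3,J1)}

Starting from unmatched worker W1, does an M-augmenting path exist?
Yes: W1 → J2

An M-augmenting path alternates non-matching / matching edges, starting and ending at unmatched vertices.
Path: W1 → J2
(J2 is unmatched in M, so the path is augmenting.)
Flipping edges along this path would increase |M| from 2 to 3.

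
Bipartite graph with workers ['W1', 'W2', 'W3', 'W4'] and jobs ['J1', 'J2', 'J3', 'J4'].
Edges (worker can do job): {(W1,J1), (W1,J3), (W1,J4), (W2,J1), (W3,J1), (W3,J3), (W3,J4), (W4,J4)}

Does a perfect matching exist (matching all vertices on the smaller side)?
No, maximum matching has size 3 < 4

Maximum matching has size 3, need 4 for perfect matching.
Unmatched workers: ['W2']
Unmatched jobs: ['J2']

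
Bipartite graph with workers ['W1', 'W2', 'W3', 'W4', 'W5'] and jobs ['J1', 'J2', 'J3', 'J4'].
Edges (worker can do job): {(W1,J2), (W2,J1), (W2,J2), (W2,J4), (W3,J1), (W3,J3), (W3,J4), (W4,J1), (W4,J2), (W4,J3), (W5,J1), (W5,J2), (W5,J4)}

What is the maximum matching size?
Maximum matching size = 4

Maximum matching: {(W2,J4), (W3,J3), (W4,J1), (W5,J2)}
Size: 4

This assigns 4 workers to 4 distinct jobs.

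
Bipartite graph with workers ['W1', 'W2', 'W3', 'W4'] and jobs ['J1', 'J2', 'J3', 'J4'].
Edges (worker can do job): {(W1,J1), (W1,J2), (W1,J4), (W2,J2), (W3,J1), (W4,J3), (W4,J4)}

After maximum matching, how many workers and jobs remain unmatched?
Unmatched: 0 workers, 0 jobs

Maximum matching size: 4
Workers: 4 total, 4 matched, 0 unmatched
Jobs: 4 total, 4 matched, 0 unmatched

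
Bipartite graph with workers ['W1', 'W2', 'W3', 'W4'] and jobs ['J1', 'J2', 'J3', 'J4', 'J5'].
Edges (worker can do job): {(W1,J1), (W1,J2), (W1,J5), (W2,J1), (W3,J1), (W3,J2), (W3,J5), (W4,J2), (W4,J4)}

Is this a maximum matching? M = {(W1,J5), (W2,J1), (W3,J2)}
No, size 3 is not maximum

Proposed matching has size 3.
Maximum matching size for this graph: 4.

This is NOT maximum - can be improved to size 4.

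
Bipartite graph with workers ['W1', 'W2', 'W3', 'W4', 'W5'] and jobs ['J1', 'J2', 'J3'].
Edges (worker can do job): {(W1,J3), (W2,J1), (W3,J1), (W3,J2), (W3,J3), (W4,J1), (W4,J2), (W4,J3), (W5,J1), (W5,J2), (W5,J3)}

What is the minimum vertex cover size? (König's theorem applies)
Minimum vertex cover size = 3

By König's theorem: in bipartite graphs,
min vertex cover = max matching = 3

Maximum matching has size 3, so minimum vertex cover also has size 3.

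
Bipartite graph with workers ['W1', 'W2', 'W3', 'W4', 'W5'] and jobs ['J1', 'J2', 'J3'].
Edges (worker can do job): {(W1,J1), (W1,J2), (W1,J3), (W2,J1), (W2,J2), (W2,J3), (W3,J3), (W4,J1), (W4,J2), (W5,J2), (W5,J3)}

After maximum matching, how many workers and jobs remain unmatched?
Unmatched: 2 workers, 0 jobs

Maximum matching size: 3
Workers: 5 total, 3 matched, 2 unmatched
Jobs: 3 total, 3 matched, 0 unmatched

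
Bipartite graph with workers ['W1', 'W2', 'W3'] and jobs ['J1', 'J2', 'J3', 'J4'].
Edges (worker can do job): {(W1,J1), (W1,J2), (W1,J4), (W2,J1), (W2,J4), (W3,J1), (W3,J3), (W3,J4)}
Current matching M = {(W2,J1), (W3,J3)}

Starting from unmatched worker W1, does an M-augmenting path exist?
Yes: W1 → J4

An M-augmenting path alternates non-matching / matching edges, starting and ending at unmatched vertices.
Path: W1 → J4
(J4 is unmatched in M, so the path is augmenting.)
Flipping edges along this path would increase |M| from 2 to 3.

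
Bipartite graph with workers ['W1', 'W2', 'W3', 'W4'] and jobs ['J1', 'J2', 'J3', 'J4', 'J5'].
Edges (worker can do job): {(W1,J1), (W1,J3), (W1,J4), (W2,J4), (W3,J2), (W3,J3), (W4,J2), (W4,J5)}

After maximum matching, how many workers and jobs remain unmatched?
Unmatched: 0 workers, 1 jobs

Maximum matching size: 4
Workers: 4 total, 4 matched, 0 unmatched
Jobs: 5 total, 4 matched, 1 unmatched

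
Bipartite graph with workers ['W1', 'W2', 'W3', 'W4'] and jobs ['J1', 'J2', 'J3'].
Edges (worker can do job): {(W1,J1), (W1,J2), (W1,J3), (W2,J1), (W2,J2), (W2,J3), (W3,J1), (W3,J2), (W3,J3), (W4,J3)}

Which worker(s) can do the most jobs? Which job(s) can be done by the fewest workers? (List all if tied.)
Most versatile: W1, W2, W3 (3 jobs); Least covered: J1, J2 (3 workers)

Worker degrees (jobs they can do): W1:3, W2:3, W3:3, W4:1
Job degrees (workers who can do it): J1:3, J2:3, J3:4

Maximum worker degree is 3, achieved by: W1, W2, W3
Minimum job degree is 3, achieved by: J1, J2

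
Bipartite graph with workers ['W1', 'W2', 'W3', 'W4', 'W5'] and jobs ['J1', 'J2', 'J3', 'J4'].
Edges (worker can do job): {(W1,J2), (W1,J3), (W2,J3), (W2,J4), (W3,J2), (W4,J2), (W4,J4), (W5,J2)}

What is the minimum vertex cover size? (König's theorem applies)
Minimum vertex cover size = 3

By König's theorem: in bipartite graphs,
min vertex cover = max matching = 3

Maximum matching has size 3, so minimum vertex cover also has size 3.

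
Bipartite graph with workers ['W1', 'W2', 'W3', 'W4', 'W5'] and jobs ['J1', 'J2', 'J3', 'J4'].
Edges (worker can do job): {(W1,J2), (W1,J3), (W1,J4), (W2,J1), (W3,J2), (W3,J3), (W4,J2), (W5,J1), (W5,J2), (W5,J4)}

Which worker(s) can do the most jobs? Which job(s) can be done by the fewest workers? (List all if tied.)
Most versatile: W1, W5 (3 jobs); Least covered: J1, J3, J4 (2 workers)

Worker degrees (jobs they can do): W1:3, W2:1, W3:2, W4:1, W5:3
Job degrees (workers who can do it): J1:2, J2:4, J3:2, J4:2

Maximum worker degree is 3, achieved by: W1, W5
Minimum job degree is 2, achieved by: J1, J3, J4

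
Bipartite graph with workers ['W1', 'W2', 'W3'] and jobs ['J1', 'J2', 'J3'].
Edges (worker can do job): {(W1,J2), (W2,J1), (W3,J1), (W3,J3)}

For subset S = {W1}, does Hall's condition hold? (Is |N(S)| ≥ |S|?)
Yes: |N(S)| = 1, |S| = 1

Subset S = {W1}
Neighbors N(S) = {J2}

|N(S)| = 1, |S| = 1
Hall's condition: |N(S)| ≥ |S| is satisfied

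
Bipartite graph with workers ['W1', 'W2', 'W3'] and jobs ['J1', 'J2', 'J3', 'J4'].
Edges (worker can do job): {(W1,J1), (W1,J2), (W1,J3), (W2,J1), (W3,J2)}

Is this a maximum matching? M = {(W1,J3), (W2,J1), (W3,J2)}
Yes, size 3 is maximum

Proposed matching has size 3.
Maximum matching size for this graph: 3.

This is a maximum matching.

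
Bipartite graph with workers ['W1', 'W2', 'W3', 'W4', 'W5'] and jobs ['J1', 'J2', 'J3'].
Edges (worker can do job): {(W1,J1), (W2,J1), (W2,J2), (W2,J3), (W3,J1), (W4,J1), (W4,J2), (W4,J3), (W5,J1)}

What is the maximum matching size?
Maximum matching size = 3

Maximum matching: {(W2,J2), (W3,J1), (W4,J3)}
Size: 3

This assigns 3 workers to 3 distinct jobs.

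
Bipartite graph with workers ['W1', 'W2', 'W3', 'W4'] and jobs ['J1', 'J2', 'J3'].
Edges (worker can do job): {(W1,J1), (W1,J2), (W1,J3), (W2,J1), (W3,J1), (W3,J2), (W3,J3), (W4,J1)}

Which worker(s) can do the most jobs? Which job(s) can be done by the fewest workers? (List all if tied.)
Most versatile: W1, W3 (3 jobs); Least covered: J2, J3 (2 workers)

Worker degrees (jobs they can do): W1:3, W2:1, W3:3, W4:1
Job degrees (workers who can do it): J1:4, J2:2, J3:2

Maximum worker degree is 3, achieved by: W1, W3
Minimum job degree is 2, achieved by: J2, J3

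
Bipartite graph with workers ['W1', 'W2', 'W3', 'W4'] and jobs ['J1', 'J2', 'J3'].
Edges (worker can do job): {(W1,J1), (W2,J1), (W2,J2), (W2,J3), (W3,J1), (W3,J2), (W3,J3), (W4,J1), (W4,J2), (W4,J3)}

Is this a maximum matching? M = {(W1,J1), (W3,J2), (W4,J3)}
Yes, size 3 is maximum

Proposed matching has size 3.
Maximum matching size for this graph: 3.

This is a maximum matching.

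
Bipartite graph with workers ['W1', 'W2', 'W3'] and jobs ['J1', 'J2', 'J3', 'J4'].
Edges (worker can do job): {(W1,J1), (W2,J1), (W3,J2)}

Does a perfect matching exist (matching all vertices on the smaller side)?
No, maximum matching has size 2 < 3

Maximum matching has size 2, need 3 for perfect matching.
Unmatched workers: ['W2']
Unmatched jobs: ['J3', 'J4']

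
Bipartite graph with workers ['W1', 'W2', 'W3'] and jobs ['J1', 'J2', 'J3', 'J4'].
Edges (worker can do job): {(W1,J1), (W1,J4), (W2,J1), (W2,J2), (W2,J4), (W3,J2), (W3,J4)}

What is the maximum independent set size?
Maximum independent set = 4

By König's theorem:
- Min vertex cover = Max matching = 3
- Max independent set = Total vertices - Min vertex cover
- Max independent set = 7 - 3 = 4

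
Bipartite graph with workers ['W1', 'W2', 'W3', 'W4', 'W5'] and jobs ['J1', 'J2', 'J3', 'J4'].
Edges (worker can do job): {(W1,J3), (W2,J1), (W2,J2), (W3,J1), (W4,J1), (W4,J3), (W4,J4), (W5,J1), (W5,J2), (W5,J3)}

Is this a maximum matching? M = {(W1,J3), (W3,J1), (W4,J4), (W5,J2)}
Yes, size 4 is maximum

Proposed matching has size 4.
Maximum matching size for this graph: 4.

This is a maximum matching.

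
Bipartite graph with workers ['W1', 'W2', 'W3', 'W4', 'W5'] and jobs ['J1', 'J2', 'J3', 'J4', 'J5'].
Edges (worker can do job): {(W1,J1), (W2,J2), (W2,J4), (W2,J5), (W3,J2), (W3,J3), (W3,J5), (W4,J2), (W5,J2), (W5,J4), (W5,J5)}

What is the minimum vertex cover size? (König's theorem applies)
Minimum vertex cover size = 5

By König's theorem: in bipartite graphs,
min vertex cover = max matching = 5

Maximum matching has size 5, so minimum vertex cover also has size 5.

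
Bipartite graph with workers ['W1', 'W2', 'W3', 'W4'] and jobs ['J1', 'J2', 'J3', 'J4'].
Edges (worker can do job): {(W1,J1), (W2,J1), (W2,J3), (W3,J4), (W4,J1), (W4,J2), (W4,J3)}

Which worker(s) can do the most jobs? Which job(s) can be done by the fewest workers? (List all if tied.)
Most versatile: W4 (3 jobs); Least covered: J2, J4 (1 workers)

Worker degrees (jobs they can do): W1:1, W2:2, W3:1, W4:3
Job degrees (workers who can do it): J1:3, J2:1, J3:2, J4:1

Maximum worker degree is 3, achieved by: W4
Minimum job degree is 1, achieved by: J2, J4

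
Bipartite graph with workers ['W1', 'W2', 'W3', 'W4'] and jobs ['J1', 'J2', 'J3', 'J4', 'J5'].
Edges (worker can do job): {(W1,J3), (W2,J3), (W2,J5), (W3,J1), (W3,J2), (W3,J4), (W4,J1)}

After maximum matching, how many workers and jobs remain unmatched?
Unmatched: 0 workers, 1 jobs

Maximum matching size: 4
Workers: 4 total, 4 matched, 0 unmatched
Jobs: 5 total, 4 matched, 1 unmatched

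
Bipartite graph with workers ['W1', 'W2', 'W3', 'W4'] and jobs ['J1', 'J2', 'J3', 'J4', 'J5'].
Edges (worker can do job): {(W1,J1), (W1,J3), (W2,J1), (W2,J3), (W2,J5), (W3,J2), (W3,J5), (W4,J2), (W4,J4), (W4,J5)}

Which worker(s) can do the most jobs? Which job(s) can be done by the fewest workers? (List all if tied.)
Most versatile: W2, W4 (3 jobs); Least covered: J4 (1 workers)

Worker degrees (jobs they can do): W1:2, W2:3, W3:2, W4:3
Job degrees (workers who can do it): J1:2, J2:2, J3:2, J4:1, J5:3

Maximum worker degree is 3, achieved by: W2, W4
Minimum job degree is 1, achieved by: J4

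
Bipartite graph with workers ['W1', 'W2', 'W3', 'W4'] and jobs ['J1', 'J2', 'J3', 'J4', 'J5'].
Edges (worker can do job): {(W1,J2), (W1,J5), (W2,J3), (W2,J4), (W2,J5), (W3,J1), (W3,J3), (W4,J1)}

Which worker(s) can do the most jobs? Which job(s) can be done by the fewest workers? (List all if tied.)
Most versatile: W2 (3 jobs); Least covered: J2, J4 (1 workers)

Worker degrees (jobs they can do): W1:2, W2:3, W3:2, W4:1
Job degrees (workers who can do it): J1:2, J2:1, J3:2, J4:1, J5:2

Maximum worker degree is 3, achieved by: W2
Minimum job degree is 1, achieved by: J2, J4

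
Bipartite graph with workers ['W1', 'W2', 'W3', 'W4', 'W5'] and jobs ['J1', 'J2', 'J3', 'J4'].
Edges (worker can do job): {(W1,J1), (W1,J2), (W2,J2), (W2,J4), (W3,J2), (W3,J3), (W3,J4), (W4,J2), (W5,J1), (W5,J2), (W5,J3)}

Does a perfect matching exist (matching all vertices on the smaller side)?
Yes, perfect matching exists (size 4)

Perfect matching: {(W2,J4), (W3,J3), (W4,J2), (W5,J1)}
All 4 vertices on the smaller side are matched.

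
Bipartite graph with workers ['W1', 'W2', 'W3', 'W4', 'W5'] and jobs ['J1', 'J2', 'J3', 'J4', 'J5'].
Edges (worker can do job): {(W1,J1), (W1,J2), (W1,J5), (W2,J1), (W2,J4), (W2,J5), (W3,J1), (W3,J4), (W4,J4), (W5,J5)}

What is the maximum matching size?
Maximum matching size = 4

Maximum matching: {(W1,J2), (W2,J1), (W3,J4), (W5,J5)}
Size: 4

This assigns 4 workers to 4 distinct jobs.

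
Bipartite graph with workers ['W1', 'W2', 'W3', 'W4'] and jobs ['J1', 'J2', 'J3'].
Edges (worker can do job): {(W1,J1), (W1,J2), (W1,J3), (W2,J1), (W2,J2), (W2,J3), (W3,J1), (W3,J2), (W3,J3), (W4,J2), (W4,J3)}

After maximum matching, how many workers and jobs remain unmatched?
Unmatched: 1 workers, 0 jobs

Maximum matching size: 3
Workers: 4 total, 3 matched, 1 unmatched
Jobs: 3 total, 3 matched, 0 unmatched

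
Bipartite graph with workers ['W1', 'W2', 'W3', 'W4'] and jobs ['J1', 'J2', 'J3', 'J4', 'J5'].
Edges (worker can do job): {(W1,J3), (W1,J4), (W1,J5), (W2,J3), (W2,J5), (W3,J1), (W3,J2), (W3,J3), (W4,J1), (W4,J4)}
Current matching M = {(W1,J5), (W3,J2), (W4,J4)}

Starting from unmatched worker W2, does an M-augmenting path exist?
Yes: W2 → J5 → W1 → J4 → W4 → J1

An M-augmenting path alternates non-matching / matching edges, starting and ending at unmatched vertices.
Path: W2 → J5 → W1 → J4 → W4 → J1
(J1 is unmatched in M, so the path is augmenting.)
Flipping edges along this path would increase |M| from 3 to 4.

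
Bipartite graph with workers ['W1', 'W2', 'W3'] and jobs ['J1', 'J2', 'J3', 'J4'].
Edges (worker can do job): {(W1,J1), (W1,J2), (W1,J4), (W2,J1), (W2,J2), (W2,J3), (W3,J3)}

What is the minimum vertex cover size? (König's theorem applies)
Minimum vertex cover size = 3

By König's theorem: in bipartite graphs,
min vertex cover = max matching = 3

Maximum matching has size 3, so minimum vertex cover also has size 3.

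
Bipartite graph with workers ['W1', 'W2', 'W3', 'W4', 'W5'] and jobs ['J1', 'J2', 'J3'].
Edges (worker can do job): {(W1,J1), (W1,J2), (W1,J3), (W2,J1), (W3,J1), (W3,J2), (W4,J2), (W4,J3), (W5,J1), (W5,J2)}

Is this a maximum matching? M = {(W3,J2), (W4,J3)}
No, size 2 is not maximum

Proposed matching has size 2.
Maximum matching size for this graph: 3.

This is NOT maximum - can be improved to size 3.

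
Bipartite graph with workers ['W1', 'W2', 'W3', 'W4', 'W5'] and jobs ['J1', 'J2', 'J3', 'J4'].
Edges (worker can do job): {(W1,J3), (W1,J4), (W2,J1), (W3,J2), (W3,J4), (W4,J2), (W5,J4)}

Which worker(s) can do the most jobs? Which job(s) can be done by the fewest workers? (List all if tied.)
Most versatile: W1, W3 (2 jobs); Least covered: J1, J3 (1 workers)

Worker degrees (jobs they can do): W1:2, W2:1, W3:2, W4:1, W5:1
Job degrees (workers who can do it): J1:1, J2:2, J3:1, J4:3

Maximum worker degree is 2, achieved by: W1, W3
Minimum job degree is 1, achieved by: J1, J3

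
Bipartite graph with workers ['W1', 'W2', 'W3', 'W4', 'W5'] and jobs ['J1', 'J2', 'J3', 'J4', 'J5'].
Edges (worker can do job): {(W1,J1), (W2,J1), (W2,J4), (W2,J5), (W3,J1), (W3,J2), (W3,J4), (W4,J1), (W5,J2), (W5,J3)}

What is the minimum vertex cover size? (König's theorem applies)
Minimum vertex cover size = 4

By König's theorem: in bipartite graphs,
min vertex cover = max matching = 4

Maximum matching has size 4, so minimum vertex cover also has size 4.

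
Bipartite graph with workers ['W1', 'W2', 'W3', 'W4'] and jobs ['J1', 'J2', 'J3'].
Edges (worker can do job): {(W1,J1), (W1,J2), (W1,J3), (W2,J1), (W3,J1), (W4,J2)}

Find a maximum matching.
Matching: {(W1,J3), (W3,J1), (W4,J2)}

Maximum matching (size 3):
  W1 → J3
  W3 → J1
  W4 → J2

Each worker is assigned to at most one job, and each job to at most one worker.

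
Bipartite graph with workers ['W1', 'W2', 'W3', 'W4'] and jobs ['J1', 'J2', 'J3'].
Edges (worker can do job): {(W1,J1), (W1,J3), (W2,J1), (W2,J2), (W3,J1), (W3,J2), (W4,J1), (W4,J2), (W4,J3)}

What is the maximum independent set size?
Maximum independent set = 4

By König's theorem:
- Min vertex cover = Max matching = 3
- Max independent set = Total vertices - Min vertex cover
- Max independent set = 7 - 3 = 4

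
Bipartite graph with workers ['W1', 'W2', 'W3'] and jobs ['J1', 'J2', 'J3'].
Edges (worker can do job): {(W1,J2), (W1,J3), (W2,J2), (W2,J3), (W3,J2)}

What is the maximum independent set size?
Maximum independent set = 4

By König's theorem:
- Min vertex cover = Max matching = 2
- Max independent set = Total vertices - Min vertex cover
- Max independent set = 6 - 2 = 4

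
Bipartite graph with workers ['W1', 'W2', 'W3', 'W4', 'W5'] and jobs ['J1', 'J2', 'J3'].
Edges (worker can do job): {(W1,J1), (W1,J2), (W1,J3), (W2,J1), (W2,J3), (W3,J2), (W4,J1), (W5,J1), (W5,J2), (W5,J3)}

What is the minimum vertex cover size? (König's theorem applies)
Minimum vertex cover size = 3

By König's theorem: in bipartite graphs,
min vertex cover = max matching = 3

Maximum matching has size 3, so minimum vertex cover also has size 3.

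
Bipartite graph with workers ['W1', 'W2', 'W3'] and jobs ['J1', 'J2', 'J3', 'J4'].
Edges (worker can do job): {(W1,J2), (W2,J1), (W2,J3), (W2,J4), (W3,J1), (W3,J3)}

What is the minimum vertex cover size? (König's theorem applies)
Minimum vertex cover size = 3

By König's theorem: in bipartite graphs,
min vertex cover = max matching = 3

Maximum matching has size 3, so minimum vertex cover also has size 3.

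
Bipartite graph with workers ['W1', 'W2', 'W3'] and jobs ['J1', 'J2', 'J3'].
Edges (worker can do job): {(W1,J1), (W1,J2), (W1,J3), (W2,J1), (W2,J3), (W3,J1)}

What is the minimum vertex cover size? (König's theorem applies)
Minimum vertex cover size = 3

By König's theorem: in bipartite graphs,
min vertex cover = max matching = 3

Maximum matching has size 3, so minimum vertex cover also has size 3.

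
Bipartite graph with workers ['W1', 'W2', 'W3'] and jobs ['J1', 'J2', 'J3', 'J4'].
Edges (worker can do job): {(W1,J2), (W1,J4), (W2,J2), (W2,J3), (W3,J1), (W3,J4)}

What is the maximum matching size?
Maximum matching size = 3

Maximum matching: {(W1,J4), (W2,J3), (W3,J1)}
Size: 3

This assigns 3 workers to 3 distinct jobs.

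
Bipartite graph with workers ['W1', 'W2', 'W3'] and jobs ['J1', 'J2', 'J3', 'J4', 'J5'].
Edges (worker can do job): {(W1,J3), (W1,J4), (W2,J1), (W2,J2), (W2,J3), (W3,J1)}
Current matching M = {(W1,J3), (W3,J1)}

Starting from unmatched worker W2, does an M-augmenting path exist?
Yes: W2 → J2

An M-augmenting path alternates non-matching / matching edges, starting and ending at unmatched vertices.
Path: W2 → J2
(J2 is unmatched in M, so the path is augmenting.)
Flipping edges along this path would increase |M| from 2 to 3.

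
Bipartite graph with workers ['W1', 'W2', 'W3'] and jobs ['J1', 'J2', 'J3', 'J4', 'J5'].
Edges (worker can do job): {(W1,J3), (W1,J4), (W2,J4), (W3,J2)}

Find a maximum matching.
Matching: {(W1,J3), (W2,J4), (W3,J2)}

Maximum matching (size 3):
  W1 → J3
  W2 → J4
  W3 → J2

Each worker is assigned to at most one job, and each job to at most one worker.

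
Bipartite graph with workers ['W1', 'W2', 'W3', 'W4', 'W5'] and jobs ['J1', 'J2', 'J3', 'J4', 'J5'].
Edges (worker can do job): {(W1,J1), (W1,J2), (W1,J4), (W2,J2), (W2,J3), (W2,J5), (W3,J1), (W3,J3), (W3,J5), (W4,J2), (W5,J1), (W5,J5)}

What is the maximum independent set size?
Maximum independent set = 5

By König's theorem:
- Min vertex cover = Max matching = 5
- Max independent set = Total vertices - Min vertex cover
- Max independent set = 10 - 5 = 5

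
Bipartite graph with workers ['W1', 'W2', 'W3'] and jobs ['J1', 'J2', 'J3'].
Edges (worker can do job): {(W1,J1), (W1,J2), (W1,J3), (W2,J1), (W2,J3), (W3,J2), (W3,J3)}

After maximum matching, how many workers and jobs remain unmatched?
Unmatched: 0 workers, 0 jobs

Maximum matching size: 3
Workers: 3 total, 3 matched, 0 unmatched
Jobs: 3 total, 3 matched, 0 unmatched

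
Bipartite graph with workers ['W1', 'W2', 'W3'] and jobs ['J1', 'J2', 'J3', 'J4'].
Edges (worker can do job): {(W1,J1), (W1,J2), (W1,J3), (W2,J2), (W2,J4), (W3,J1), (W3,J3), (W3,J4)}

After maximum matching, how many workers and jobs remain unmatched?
Unmatched: 0 workers, 1 jobs

Maximum matching size: 3
Workers: 3 total, 3 matched, 0 unmatched
Jobs: 4 total, 3 matched, 1 unmatched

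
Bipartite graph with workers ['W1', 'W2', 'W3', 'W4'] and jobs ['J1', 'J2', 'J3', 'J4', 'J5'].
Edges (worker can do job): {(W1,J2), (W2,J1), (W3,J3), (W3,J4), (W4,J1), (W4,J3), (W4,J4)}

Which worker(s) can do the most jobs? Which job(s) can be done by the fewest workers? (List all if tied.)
Most versatile: W4 (3 jobs); Least covered: J5 (0 workers)

Worker degrees (jobs they can do): W1:1, W2:1, W3:2, W4:3
Job degrees (workers who can do it): J1:2, J2:1, J3:2, J4:2, J5:0

Maximum worker degree is 3, achieved by: W4
Minimum job degree is 0, achieved by: J5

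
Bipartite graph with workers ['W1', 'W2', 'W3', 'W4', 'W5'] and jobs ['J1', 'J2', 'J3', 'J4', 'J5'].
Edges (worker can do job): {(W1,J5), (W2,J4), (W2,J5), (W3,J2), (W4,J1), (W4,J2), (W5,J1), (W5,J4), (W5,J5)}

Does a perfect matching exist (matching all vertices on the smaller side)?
No, maximum matching has size 4 < 5

Maximum matching has size 4, need 5 for perfect matching.
Unmatched workers: ['W4']
Unmatched jobs: ['J3']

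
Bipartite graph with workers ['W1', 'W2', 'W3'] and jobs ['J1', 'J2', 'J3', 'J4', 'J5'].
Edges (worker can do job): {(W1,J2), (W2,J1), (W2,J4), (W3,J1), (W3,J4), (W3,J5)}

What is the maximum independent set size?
Maximum independent set = 5

By König's theorem:
- Min vertex cover = Max matching = 3
- Max independent set = Total vertices - Min vertex cover
- Max independent set = 8 - 3 = 5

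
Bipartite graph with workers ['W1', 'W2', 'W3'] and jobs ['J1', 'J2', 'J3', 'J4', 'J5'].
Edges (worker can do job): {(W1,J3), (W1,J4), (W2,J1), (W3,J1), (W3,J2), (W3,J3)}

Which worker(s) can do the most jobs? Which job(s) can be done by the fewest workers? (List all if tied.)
Most versatile: W3 (3 jobs); Least covered: J5 (0 workers)

Worker degrees (jobs they can do): W1:2, W2:1, W3:3
Job degrees (workers who can do it): J1:2, J2:1, J3:2, J4:1, J5:0

Maximum worker degree is 3, achieved by: W3
Minimum job degree is 0, achieved by: J5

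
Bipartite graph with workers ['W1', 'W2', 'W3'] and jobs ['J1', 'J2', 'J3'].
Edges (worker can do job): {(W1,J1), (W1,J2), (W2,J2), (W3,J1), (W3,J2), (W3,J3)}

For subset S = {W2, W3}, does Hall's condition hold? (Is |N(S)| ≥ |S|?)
Yes: |N(S)| = 3, |S| = 2

Subset S = {W2, W3}
Neighbors N(S) = {J1, J2, J3}

|N(S)| = 3, |S| = 2
Hall's condition: |N(S)| ≥ |S| is satisfied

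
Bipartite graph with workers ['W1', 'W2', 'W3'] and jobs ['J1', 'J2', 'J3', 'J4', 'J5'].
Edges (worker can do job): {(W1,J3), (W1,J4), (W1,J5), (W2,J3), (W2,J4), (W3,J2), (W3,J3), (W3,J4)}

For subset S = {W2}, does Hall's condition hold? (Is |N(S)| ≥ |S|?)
Yes: |N(S)| = 2, |S| = 1

Subset S = {W2}
Neighbors N(S) = {J3, J4}

|N(S)| = 2, |S| = 1
Hall's condition: |N(S)| ≥ |S| is satisfied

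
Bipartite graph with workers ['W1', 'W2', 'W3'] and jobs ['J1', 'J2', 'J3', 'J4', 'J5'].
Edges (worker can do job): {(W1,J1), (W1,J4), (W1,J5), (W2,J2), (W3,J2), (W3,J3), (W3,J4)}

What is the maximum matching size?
Maximum matching size = 3

Maximum matching: {(W1,J5), (W2,J2), (W3,J3)}
Size: 3

This assigns 3 workers to 3 distinct jobs.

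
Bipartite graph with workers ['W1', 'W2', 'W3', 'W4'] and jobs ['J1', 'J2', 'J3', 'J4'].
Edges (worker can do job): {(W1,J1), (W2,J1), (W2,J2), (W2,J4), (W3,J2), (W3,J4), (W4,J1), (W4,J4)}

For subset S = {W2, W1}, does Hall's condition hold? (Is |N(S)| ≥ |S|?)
Yes: |N(S)| = 3, |S| = 2

Subset S = {W2, W1}
Neighbors N(S) = {J1, J2, J4}

|N(S)| = 3, |S| = 2
Hall's condition: |N(S)| ≥ |S| is satisfied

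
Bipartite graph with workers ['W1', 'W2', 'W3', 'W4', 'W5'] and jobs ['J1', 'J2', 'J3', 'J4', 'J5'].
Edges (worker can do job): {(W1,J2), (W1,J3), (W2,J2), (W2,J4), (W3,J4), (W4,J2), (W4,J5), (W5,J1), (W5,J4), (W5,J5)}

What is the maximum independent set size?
Maximum independent set = 5

By König's theorem:
- Min vertex cover = Max matching = 5
- Max independent set = Total vertices - Min vertex cover
- Max independent set = 10 - 5 = 5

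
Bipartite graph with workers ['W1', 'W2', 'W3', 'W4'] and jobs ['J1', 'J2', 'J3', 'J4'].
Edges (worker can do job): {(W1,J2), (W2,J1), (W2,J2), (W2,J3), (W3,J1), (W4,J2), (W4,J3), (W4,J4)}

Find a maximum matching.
Matching: {(W1,J2), (W2,J3), (W3,J1), (W4,J4)}

Maximum matching (size 4):
  W1 → J2
  W2 → J3
  W3 → J1
  W4 → J4

Each worker is assigned to at most one job, and each job to at most one worker.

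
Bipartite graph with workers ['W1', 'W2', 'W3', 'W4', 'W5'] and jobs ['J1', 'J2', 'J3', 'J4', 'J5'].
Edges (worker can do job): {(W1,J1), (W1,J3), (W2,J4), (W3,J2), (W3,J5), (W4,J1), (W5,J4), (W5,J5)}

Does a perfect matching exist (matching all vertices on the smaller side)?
Yes, perfect matching exists (size 5)

Perfect matching: {(W1,J3), (W2,J4), (W3,J2), (W4,J1), (W5,J5)}
All 5 vertices on the smaller side are matched.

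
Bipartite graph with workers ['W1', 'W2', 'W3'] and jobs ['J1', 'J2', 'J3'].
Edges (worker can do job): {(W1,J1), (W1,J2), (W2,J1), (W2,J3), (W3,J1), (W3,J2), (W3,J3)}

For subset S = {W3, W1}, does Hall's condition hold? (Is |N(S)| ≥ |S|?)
Yes: |N(S)| = 3, |S| = 2

Subset S = {W3, W1}
Neighbors N(S) = {J1, J2, J3}

|N(S)| = 3, |S| = 2
Hall's condition: |N(S)| ≥ |S| is satisfied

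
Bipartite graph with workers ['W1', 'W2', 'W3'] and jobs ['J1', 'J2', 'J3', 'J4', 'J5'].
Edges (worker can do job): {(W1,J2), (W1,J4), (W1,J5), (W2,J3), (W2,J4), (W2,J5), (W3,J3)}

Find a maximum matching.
Matching: {(W1,J5), (W2,J4), (W3,J3)}

Maximum matching (size 3):
  W1 → J5
  W2 → J4
  W3 → J3

Each worker is assigned to at most one job, and each job to at most one worker.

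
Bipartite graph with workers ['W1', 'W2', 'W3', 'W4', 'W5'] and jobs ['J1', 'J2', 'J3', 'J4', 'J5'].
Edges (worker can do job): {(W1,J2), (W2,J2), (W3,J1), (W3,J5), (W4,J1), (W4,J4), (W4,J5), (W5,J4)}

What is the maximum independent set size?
Maximum independent set = 6

By König's theorem:
- Min vertex cover = Max matching = 4
- Max independent set = Total vertices - Min vertex cover
- Max independent set = 10 - 4 = 6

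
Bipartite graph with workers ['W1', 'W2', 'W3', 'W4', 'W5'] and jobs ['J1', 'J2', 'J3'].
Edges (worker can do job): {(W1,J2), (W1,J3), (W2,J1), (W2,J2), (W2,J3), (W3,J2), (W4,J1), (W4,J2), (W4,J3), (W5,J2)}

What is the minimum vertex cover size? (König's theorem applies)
Minimum vertex cover size = 3

By König's theorem: in bipartite graphs,
min vertex cover = max matching = 3

Maximum matching has size 3, so minimum vertex cover also has size 3.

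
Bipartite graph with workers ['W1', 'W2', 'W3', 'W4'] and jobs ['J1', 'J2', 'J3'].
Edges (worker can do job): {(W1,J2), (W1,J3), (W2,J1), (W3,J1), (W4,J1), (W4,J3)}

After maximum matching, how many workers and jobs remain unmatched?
Unmatched: 1 workers, 0 jobs

Maximum matching size: 3
Workers: 4 total, 3 matched, 1 unmatched
Jobs: 3 total, 3 matched, 0 unmatched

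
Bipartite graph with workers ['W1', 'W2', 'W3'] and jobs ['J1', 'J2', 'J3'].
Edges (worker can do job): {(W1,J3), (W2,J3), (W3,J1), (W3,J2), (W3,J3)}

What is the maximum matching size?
Maximum matching size = 2

Maximum matching: {(W1,J3), (W3,J1)}
Size: 2

This assigns 2 workers to 2 distinct jobs.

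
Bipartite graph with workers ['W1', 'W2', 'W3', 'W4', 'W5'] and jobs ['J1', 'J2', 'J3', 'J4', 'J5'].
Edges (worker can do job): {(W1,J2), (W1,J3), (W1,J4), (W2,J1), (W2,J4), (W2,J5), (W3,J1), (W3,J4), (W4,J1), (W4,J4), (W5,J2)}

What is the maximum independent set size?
Maximum independent set = 5

By König's theorem:
- Min vertex cover = Max matching = 5
- Max independent set = Total vertices - Min vertex cover
- Max independent set = 10 - 5 = 5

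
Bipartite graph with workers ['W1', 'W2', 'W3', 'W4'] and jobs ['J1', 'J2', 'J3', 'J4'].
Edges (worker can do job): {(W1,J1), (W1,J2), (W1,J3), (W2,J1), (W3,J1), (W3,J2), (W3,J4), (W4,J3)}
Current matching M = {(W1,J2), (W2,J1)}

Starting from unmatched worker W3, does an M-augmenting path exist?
Yes: W3 → J4

An M-augmenting path alternates non-matching / matching edges, starting and ending at unmatched vertices.
Path: W3 → J4
(J4 is unmatched in M, so the path is augmenting.)
Flipping edges along this path would increase |M| from 2 to 3.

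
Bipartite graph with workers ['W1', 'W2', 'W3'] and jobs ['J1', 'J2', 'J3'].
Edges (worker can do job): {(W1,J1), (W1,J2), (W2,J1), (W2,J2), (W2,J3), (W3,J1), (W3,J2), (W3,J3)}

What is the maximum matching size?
Maximum matching size = 3

Maximum matching: {(W1,J2), (W2,J1), (W3,J3)}
Size: 3

This assigns 3 workers to 3 distinct jobs.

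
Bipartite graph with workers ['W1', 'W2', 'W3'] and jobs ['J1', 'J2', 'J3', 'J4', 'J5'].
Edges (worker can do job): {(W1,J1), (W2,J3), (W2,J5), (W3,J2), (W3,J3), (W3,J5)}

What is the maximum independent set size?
Maximum independent set = 5

By König's theorem:
- Min vertex cover = Max matching = 3
- Max independent set = Total vertices - Min vertex cover
- Max independent set = 8 - 3 = 5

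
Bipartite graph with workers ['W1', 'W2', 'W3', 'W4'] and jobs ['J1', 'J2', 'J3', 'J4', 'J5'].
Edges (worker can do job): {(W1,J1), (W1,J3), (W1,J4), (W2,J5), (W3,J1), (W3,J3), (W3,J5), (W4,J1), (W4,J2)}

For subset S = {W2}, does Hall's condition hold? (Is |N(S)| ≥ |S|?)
Yes: |N(S)| = 1, |S| = 1

Subset S = {W2}
Neighbors N(S) = {J5}

|N(S)| = 1, |S| = 1
Hall's condition: |N(S)| ≥ |S| is satisfied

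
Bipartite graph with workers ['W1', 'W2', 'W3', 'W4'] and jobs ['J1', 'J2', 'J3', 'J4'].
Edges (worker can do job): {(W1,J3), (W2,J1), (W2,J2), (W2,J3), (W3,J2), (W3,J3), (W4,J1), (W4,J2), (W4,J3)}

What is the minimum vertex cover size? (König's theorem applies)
Minimum vertex cover size = 3

By König's theorem: in bipartite graphs,
min vertex cover = max matching = 3

Maximum matching has size 3, so minimum vertex cover also has size 3.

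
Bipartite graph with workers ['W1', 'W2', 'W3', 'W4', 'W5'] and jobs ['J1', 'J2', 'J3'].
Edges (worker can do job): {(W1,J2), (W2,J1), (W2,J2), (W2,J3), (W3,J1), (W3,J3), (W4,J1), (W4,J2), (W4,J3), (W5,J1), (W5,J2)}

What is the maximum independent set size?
Maximum independent set = 5

By König's theorem:
- Min vertex cover = Max matching = 3
- Max independent set = Total vertices - Min vertex cover
- Max independent set = 8 - 3 = 5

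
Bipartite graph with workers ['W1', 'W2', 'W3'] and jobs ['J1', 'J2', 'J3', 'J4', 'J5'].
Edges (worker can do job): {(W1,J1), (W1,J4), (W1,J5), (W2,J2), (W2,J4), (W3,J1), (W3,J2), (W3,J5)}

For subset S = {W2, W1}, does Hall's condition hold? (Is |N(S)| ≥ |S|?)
Yes: |N(S)| = 4, |S| = 2

Subset S = {W2, W1}
Neighbors N(S) = {J1, J2, J4, J5}

|N(S)| = 4, |S| = 2
Hall's condition: |N(S)| ≥ |S| is satisfied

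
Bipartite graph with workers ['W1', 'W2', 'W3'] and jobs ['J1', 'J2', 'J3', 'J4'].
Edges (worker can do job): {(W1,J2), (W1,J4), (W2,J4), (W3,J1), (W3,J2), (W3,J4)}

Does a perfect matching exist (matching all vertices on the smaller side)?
Yes, perfect matching exists (size 3)

Perfect matching: {(W1,J2), (W2,J4), (W3,J1)}
All 3 vertices on the smaller side are matched.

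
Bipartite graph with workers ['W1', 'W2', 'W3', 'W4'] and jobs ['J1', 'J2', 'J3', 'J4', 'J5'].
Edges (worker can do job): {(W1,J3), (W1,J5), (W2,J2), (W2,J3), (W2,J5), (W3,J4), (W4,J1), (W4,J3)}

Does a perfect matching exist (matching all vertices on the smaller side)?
Yes, perfect matching exists (size 4)

Perfect matching: {(W1,J3), (W2,J2), (W3,J4), (W4,J1)}
All 4 vertices on the smaller side are matched.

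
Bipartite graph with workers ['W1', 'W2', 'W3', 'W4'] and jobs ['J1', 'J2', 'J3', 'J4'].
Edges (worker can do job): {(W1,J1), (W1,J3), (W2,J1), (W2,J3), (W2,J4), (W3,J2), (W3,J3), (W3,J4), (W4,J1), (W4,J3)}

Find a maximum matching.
Matching: {(W1,J1), (W2,J4), (W3,J2), (W4,J3)}

Maximum matching (size 4):
  W1 → J1
  W2 → J4
  W3 → J2
  W4 → J3

Each worker is assigned to at most one job, and each job to at most one worker.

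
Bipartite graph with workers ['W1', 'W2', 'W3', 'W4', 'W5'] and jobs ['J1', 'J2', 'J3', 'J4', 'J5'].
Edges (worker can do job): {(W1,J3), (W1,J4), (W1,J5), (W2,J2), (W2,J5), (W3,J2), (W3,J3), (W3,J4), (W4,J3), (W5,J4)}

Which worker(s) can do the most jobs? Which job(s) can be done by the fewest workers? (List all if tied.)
Most versatile: W1, W3 (3 jobs); Least covered: J1 (0 workers)

Worker degrees (jobs they can do): W1:3, W2:2, W3:3, W4:1, W5:1
Job degrees (workers who can do it): J1:0, J2:2, J3:3, J4:3, J5:2

Maximum worker degree is 3, achieved by: W1, W3
Minimum job degree is 0, achieved by: J1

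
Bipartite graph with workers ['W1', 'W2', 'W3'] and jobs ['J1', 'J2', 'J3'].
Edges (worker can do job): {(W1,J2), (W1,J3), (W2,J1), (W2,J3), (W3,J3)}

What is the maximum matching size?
Maximum matching size = 3

Maximum matching: {(W1,J2), (W2,J1), (W3,J3)}
Size: 3

This assigns 3 workers to 3 distinct jobs.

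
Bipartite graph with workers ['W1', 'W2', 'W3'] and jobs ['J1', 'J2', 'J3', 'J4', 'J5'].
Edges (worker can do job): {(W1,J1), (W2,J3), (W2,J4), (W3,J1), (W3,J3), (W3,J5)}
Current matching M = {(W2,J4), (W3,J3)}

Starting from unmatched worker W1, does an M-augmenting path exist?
Yes: W1 → J1

An M-augmenting path alternates non-matching / matching edges, starting and ending at unmatched vertices.
Path: W1 → J1
(J1 is unmatched in M, so the path is augmenting.)
Flipping edges along this path would increase |M| from 2 to 3.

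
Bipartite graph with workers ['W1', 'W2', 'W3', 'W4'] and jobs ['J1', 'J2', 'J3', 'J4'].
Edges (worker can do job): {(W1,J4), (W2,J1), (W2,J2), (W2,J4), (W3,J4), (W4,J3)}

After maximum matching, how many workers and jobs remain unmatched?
Unmatched: 1 workers, 1 jobs

Maximum matching size: 3
Workers: 4 total, 3 matched, 1 unmatched
Jobs: 4 total, 3 matched, 1 unmatched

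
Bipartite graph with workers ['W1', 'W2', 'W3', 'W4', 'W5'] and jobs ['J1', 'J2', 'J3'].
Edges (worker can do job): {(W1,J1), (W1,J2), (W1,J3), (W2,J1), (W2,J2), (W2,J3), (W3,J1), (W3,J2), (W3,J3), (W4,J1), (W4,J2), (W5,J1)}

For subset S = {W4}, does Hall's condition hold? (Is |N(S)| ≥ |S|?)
Yes: |N(S)| = 2, |S| = 1

Subset S = {W4}
Neighbors N(S) = {J1, J2}

|N(S)| = 2, |S| = 1
Hall's condition: |N(S)| ≥ |S| is satisfied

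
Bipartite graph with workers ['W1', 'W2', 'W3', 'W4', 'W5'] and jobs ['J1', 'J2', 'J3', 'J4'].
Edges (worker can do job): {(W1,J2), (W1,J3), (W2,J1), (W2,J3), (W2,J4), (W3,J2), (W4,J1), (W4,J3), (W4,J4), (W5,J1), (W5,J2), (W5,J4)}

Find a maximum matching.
Matching: {(W2,J1), (W3,J2), (W4,J3), (W5,J4)}

Maximum matching (size 4):
  W2 → J1
  W3 → J2
  W4 → J3
  W5 → J4

Each worker is assigned to at most one job, and each job to at most one worker.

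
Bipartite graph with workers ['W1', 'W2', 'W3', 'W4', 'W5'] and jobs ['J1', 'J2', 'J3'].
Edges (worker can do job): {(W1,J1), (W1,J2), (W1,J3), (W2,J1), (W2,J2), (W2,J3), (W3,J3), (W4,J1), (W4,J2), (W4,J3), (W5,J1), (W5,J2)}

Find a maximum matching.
Matching: {(W3,J3), (W4,J2), (W5,J1)}

Maximum matching (size 3):
  W3 → J3
  W4 → J2
  W5 → J1

Each worker is assigned to at most one job, and each job to at most one worker.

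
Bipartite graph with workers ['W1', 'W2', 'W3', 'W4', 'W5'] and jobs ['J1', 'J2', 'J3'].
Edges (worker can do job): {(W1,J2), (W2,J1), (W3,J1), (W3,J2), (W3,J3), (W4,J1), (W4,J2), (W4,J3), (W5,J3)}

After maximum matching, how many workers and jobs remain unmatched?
Unmatched: 2 workers, 0 jobs

Maximum matching size: 3
Workers: 5 total, 3 matched, 2 unmatched
Jobs: 3 total, 3 matched, 0 unmatched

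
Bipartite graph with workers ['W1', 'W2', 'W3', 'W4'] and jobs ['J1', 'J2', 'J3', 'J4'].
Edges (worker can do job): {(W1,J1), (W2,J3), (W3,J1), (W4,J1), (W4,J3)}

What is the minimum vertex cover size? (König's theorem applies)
Minimum vertex cover size = 2

By König's theorem: in bipartite graphs,
min vertex cover = max matching = 2

Maximum matching has size 2, so minimum vertex cover also has size 2.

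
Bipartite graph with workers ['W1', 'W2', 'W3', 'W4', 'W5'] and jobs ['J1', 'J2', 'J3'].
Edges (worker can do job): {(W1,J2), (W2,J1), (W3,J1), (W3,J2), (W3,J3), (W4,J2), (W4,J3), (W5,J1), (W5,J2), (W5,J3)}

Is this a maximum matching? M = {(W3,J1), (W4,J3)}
No, size 2 is not maximum

Proposed matching has size 2.
Maximum matching size for this graph: 3.

This is NOT maximum - can be improved to size 3.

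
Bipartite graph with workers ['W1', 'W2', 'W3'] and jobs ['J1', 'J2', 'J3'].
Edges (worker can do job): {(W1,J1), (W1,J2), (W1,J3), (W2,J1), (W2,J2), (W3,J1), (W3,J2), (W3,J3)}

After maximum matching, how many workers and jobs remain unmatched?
Unmatched: 0 workers, 0 jobs

Maximum matching size: 3
Workers: 3 total, 3 matched, 0 unmatched
Jobs: 3 total, 3 matched, 0 unmatched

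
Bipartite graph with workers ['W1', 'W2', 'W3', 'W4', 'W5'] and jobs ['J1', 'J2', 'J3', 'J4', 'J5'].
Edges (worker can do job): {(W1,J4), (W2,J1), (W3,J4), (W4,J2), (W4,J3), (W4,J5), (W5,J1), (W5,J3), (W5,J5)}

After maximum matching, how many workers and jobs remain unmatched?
Unmatched: 1 workers, 1 jobs

Maximum matching size: 4
Workers: 5 total, 4 matched, 1 unmatched
Jobs: 5 total, 4 matched, 1 unmatched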